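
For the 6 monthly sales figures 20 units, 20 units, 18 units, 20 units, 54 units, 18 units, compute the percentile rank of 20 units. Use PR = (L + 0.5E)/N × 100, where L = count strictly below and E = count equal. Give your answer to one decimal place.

58.3

N = 6.
Strictly below 20: 2. Equal to 20: 3.
PR = (2 + 0.5·3)/6 × 100 = 58.3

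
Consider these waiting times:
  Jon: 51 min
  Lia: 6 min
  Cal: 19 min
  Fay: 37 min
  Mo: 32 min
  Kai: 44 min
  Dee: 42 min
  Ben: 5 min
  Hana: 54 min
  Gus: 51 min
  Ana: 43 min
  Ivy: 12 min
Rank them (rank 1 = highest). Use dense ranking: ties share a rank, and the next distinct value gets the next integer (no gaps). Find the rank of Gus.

2

Sorted (descending): 54, 51, 51, 44, 43, 42, 37, 32, 19, 12, 6, 5
The 2 values of 51 share dense rank 2.
Remaining distinct values take the next consecutive integers.
Gus has value 51 min → rank 2.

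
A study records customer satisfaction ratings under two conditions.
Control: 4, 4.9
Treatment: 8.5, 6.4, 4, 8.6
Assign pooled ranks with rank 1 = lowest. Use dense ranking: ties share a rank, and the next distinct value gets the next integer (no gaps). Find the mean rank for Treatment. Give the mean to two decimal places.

3.25

Sorted (ascending): 4, 4, 4.9, 6.4, 8.5, 8.6
The 2 values of 4 share dense rank 1.
Remaining distinct values take the next consecutive integers.
Treatment values → pooled ranks: 8.5→4, 6.4→3, 4→1, 8.6→5
Mean rank = (4 + 3 + 1 + 5) / 4 = 3.25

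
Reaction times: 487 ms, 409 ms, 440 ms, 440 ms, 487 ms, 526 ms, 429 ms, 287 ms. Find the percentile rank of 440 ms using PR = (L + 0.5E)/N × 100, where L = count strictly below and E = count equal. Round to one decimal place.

50.0

N = 8.
Strictly below 440: 3. Equal to 440: 2.
PR = (3 + 0.5·2)/8 × 100 = 50.0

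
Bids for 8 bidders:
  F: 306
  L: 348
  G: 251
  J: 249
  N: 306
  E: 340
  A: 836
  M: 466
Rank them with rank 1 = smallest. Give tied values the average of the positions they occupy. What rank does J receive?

1

Sorted (ascending): 249, 251, 306, 306, 340, 348, 466, 836
The 2 values of 306 occupy positions 3–4 → average rank (3+4)/2 = 3.5.
J has value 249 → rank 1.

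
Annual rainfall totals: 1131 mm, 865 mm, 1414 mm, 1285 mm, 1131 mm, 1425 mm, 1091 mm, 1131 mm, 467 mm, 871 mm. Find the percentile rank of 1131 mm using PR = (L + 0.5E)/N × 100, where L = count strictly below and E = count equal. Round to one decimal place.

55.0

N = 10.
Strictly below 1131: 4. Equal to 1131: 3.
PR = (4 + 0.5·3)/10 × 100 = 55.0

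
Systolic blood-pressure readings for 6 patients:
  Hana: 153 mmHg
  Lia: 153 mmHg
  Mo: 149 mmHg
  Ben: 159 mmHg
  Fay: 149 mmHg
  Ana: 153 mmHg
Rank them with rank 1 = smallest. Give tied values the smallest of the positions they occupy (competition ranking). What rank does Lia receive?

Sorted (ascending): 149, 149, 153, 153, 153, 159
The 2 values of 149 occupy positions 1–2 → each gets rank 1.
The 3 values of 153 occupy positions 3–5 → each gets rank 3.
Lia has value 153 mmHg → rank 3.

3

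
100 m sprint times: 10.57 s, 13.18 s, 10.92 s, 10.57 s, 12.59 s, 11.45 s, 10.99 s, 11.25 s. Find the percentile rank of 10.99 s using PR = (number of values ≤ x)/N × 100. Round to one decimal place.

50.0

N = 8.
Strictly below 10.99: 3. Equal to 10.99: 1.
PR = 4/8 × 100 = 50.0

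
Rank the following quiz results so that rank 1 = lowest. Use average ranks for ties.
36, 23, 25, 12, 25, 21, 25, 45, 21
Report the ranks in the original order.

Sorted (ascending): 12, 21, 21, 23, 25, 25, 25, 36, 45
The 2 values of 21 occupy positions 2–3 → average rank (2+3)/2 = 2.5.
The 3 values of 25 occupy positions 5–7 → average rank 6.

8, 4, 6, 1, 6, 2.5, 6, 9, 2.5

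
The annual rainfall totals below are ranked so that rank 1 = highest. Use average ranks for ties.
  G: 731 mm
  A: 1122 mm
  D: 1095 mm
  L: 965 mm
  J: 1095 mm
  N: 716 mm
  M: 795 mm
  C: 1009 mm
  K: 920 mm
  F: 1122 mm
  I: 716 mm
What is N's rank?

10.5

Sorted (descending): 1122, 1122, 1095, 1095, 1009, 965, 920, 795, 731, 716, 716
The 2 values of 1122 occupy positions 1–2 → average rank (1+2)/2 = 1.5.
The 2 values of 1095 occupy positions 3–4 → average rank (3+4)/2 = 3.5.
The 2 values of 716 occupy positions 10–11 → average rank (10+11)/2 = 10.5.
N has value 716 mm → rank 10.5.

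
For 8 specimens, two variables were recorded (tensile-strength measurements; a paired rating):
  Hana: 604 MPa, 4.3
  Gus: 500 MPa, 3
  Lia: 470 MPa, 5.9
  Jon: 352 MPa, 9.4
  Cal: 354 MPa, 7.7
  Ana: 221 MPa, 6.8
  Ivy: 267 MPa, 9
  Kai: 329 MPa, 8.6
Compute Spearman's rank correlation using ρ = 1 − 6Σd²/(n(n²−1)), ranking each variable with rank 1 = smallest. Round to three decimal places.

Ranks of variable 1: 8, 7, 6, 4, 5, 1, 2, 3
Ranks of variable 2: 2, 1, 3, 8, 5, 4, 7, 6
d = r₁ − r₂: 6, 6, 3, -4, 0, -3, -5, -3
d²: 36, 36, 9, 16, 0, 9, 25, 9; Σd² = 140
ρ = 1 − 6·140/(8·63) = 1 − 840/504 = -0.667

-0.667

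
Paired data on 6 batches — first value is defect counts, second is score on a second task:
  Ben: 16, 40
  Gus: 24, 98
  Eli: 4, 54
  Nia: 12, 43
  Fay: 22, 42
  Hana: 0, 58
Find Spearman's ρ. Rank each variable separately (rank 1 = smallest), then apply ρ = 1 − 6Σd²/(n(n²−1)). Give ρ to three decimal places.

Ranks of variable 1: 4, 6, 2, 3, 5, 1
Ranks of variable 2: 1, 6, 4, 3, 2, 5
d = r₁ − r₂: 3, 0, -2, 0, 3, -4
d²: 9, 0, 4, 0, 9, 16; Σd² = 38
ρ = 1 − 6·38/(6·35) = 1 − 228/210 = -0.086

-0.086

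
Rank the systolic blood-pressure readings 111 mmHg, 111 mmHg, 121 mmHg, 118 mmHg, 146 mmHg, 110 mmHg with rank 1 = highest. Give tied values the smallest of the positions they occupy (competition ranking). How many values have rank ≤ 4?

Sorted (descending): 146, 121, 118, 111, 111, 110
The 2 values of 111 occupy positions 4–5 → each gets rank 4.
Ranks ≤ 4: {1, 2, 3, 4, 4} → 5 values.

5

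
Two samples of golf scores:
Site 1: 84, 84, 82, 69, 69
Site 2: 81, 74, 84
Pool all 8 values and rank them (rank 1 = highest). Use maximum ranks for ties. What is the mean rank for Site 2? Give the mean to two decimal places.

4.67

Sorted (descending): 84, 84, 84, 82, 81, 74, 69, 69
The 3 values of 84 occupy positions 1–3 → each gets rank 3.
The 2 values of 69 occupy positions 7–8 → each gets rank 8.
Site 2 values → pooled ranks: 81→5, 74→6, 84→3
Mean rank = (5 + 6 + 3) / 3 = 4.67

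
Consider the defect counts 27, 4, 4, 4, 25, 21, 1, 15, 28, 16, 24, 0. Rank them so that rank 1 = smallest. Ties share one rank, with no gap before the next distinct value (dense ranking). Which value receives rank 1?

Sorted (ascending): 0, 1, 4, 4, 4, 15, 16, 21, 24, 25, 27, 28
The 3 values of 4 share dense rank 3.
Remaining distinct values take the next consecutive integers.
Rank 1 → value 0.

0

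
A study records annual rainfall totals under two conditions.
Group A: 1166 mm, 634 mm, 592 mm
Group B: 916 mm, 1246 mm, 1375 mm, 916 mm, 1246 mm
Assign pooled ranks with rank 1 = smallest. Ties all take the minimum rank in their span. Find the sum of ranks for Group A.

Sorted (ascending): 592, 634, 916, 916, 1166, 1246, 1246, 1375
The 2 values of 916 occupy positions 3–4 → each gets rank 3.
The 2 values of 1246 occupy positions 6–7 → each gets rank 6.
Group A values → pooled ranks: 1166→5, 634→2, 592→1
Rank sum = 5 + 2 + 1 = 8

8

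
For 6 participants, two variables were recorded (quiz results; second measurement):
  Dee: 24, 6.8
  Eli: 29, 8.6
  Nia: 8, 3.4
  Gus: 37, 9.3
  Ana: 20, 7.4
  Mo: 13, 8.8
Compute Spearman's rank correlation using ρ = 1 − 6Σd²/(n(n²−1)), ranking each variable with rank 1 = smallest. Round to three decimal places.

0.600

Ranks of variable 1: 4, 5, 1, 6, 3, 2
Ranks of variable 2: 2, 4, 1, 6, 3, 5
d = r₁ − r₂: 2, 1, 0, 0, 0, -3
d²: 4, 1, 0, 0, 0, 9; Σd² = 14
ρ = 1 − 6·14/(6·35) = 1 − 84/210 = 0.600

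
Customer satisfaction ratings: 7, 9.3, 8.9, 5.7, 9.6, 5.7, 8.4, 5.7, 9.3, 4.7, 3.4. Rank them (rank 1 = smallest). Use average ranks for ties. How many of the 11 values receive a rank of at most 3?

2

Sorted (ascending): 3.4, 4.7, 5.7, 5.7, 5.7, 7, 8.4, 8.9, 9.3, 9.3, 9.6
The 3 values of 5.7 occupy positions 3–5 → average rank 4.
The 2 values of 9.3 occupy positions 9–10 → average rank (9+10)/2 = 9.5.
Ranks ≤ 3: {1, 2} → 2 values.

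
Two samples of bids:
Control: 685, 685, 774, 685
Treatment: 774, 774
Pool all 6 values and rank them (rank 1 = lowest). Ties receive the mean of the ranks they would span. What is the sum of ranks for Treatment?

10

Sorted (ascending): 685, 685, 685, 774, 774, 774
The 3 values of 685 occupy positions 1–3 → average rank 2.
The 3 values of 774 occupy positions 4–6 → average rank 5.
Treatment values → pooled ranks: 774→5, 774→5
Rank sum = 5 + 5 = 10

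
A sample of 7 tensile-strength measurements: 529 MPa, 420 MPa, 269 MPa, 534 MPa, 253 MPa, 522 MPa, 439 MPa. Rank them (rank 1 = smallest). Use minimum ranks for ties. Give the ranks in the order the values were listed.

6, 3, 2, 7, 1, 5, 4

Sorted (ascending): 253, 269, 420, 439, 522, 529, 534
No ties — each value takes its position as its rank.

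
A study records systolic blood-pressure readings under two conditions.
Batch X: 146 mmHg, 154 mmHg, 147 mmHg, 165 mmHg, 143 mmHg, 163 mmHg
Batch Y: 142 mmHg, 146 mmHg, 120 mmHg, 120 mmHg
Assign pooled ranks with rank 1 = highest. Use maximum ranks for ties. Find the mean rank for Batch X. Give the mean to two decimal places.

Sorted (descending): 165, 163, 154, 147, 146, 146, 143, 142, 120, 120
The 2 values of 146 occupy positions 5–6 → each gets rank 6.
The 2 values of 120 occupy positions 9–10 → each gets rank 10.
Batch X values → pooled ranks: 146→6, 154→3, 147→4, 165→1, 143→7, 163→2
Mean rank = (6 + 3 + 4 + 1 + 7 + 2) / 6 = 3.83

3.83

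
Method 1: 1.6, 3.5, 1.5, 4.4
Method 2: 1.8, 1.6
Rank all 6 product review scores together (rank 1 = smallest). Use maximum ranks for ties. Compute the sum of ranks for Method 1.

Sorted (ascending): 1.5, 1.6, 1.6, 1.8, 3.5, 4.4
The 2 values of 1.6 occupy positions 2–3 → each gets rank 3.
Method 1 values → pooled ranks: 1.6→3, 3.5→5, 1.5→1, 4.4→6
Rank sum = 3 + 5 + 1 + 6 = 15

15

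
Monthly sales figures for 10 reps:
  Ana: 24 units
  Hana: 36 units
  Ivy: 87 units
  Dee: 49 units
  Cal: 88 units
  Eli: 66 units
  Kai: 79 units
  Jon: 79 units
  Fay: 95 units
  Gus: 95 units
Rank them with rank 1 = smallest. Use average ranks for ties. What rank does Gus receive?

Sorted (ascending): 24, 36, 49, 66, 79, 79, 87, 88, 95, 95
The 2 values of 79 occupy positions 5–6 → average rank (5+6)/2 = 5.5.
The 2 values of 95 occupy positions 9–10 → average rank (9+10)/2 = 9.5.
Gus has value 95 units → rank 9.5.

9.5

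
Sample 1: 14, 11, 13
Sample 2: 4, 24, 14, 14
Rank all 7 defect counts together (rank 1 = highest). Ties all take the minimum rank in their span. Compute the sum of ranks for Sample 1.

Sorted (descending): 24, 14, 14, 14, 13, 11, 4
The 3 values of 14 occupy positions 2–4 → each gets rank 2.
Sample 1 values → pooled ranks: 14→2, 11→6, 13→5
Rank sum = 2 + 6 + 5 = 13

13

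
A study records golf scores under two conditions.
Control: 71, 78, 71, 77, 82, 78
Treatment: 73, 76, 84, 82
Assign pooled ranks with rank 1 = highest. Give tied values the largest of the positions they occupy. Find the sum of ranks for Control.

39

Sorted (descending): 84, 82, 82, 78, 78, 77, 76, 73, 71, 71
The 2 values of 82 occupy positions 2–3 → each gets rank 3.
The 2 values of 78 occupy positions 4–5 → each gets rank 5.
The 2 values of 71 occupy positions 9–10 → each gets rank 10.
Control values → pooled ranks: 71→10, 78→5, 71→10, 77→6, 82→3, 78→5
Rank sum = 10 + 5 + 10 + 6 + 3 + 5 = 39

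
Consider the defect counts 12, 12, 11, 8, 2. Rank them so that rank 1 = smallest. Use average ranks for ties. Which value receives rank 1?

2

Sorted (ascending): 2, 8, 11, 12, 12
The 2 values of 12 occupy positions 4–5 → average rank (4+5)/2 = 4.5.
Rank 1 → value 2.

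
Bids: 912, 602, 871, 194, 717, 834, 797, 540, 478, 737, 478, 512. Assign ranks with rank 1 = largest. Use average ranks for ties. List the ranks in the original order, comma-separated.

1, 7, 2, 12, 6, 3, 4, 8, 10.5, 5, 10.5, 9

Sorted (descending): 912, 871, 834, 797, 737, 717, 602, 540, 512, 478, 478, 194
The 2 values of 478 occupy positions 10–11 → average rank (10+11)/2 = 10.5.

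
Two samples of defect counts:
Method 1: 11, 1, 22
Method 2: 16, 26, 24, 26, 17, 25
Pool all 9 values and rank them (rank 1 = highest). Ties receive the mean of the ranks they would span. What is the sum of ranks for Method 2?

Sorted (descending): 26, 26, 25, 24, 22, 17, 16, 11, 1
The 2 values of 26 occupy positions 1–2 → average rank (1+2)/2 = 1.5.
Method 2 values → pooled ranks: 16→7, 26→1.5, 24→4, 26→1.5, 17→6, 25→3
Rank sum = 7 + 1.5 + 4 + 1.5 + 6 + 3 = 23

23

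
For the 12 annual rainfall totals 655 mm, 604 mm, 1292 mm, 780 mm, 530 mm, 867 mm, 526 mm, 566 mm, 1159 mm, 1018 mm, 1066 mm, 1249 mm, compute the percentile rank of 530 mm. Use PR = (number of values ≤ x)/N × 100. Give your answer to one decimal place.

N = 12.
Strictly below 530: 1. Equal to 530: 1.
PR = 2/12 × 100 = 16.7

16.7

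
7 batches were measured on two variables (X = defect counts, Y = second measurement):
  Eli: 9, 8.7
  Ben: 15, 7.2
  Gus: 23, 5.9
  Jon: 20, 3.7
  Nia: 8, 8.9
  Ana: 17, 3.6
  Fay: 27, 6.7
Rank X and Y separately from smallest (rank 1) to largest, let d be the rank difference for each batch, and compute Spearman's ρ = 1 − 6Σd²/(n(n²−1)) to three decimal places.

Ranks of variable 1: 2, 3, 6, 5, 1, 4, 7
Ranks of variable 2: 6, 5, 3, 2, 7, 1, 4
d = r₁ − r₂: -4, -2, 3, 3, -6, 3, 3
d²: 16, 4, 9, 9, 36, 9, 9; Σd² = 92
ρ = 1 − 6·92/(7·48) = 1 − 552/336 = -0.643

-0.643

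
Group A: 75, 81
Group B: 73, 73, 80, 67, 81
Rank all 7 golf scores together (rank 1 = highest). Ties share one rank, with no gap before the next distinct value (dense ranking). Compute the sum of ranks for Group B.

Sorted (descending): 81, 81, 80, 75, 73, 73, 67
The 2 values of 81 share dense rank 1.
The 2 values of 73 share dense rank 4.
Remaining distinct values take the next consecutive integers.
Group B values → pooled ranks: 73→4, 73→4, 80→2, 67→5, 81→1
Rank sum = 4 + 4 + 2 + 5 + 1 = 16

16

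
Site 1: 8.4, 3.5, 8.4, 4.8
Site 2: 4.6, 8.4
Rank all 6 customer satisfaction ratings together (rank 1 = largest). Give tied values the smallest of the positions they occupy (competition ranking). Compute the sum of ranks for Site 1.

12

Sorted (descending): 8.4, 8.4, 8.4, 4.8, 4.6, 3.5
The 3 values of 8.4 occupy positions 1–3 → each gets rank 1.
Site 1 values → pooled ranks: 8.4→1, 3.5→6, 8.4→1, 4.8→4
Rank sum = 1 + 6 + 1 + 4 = 12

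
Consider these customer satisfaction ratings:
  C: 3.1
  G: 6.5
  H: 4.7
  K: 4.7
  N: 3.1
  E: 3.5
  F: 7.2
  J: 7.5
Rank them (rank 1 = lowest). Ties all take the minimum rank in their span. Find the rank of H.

Sorted (ascending): 3.1, 3.1, 3.5, 4.7, 4.7, 6.5, 7.2, 7.5
The 2 values of 3.1 occupy positions 1–2 → each gets rank 1.
The 2 values of 4.7 occupy positions 4–5 → each gets rank 4.
H has value 4.7 → rank 4.

4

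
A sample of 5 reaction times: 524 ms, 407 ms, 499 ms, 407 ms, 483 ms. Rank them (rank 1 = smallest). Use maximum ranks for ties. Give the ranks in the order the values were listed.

Sorted (ascending): 407, 407, 483, 499, 524
The 2 values of 407 occupy positions 1–2 → each gets rank 2.

5, 2, 4, 2, 3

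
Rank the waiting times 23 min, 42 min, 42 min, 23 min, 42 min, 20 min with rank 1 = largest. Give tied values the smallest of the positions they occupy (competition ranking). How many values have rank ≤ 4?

5

Sorted (descending): 42, 42, 42, 23, 23, 20
The 3 values of 42 occupy positions 1–3 → each gets rank 1.
The 2 values of 23 occupy positions 4–5 → each gets rank 4.
Ranks ≤ 4: {1, 1, 1, 4, 4} → 5 values.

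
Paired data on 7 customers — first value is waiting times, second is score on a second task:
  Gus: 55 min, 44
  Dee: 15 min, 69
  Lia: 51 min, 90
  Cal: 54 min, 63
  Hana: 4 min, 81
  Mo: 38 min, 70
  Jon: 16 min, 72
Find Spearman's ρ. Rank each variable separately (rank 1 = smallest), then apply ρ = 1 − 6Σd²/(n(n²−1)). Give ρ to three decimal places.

Ranks of variable 1: 7, 2, 5, 6, 1, 4, 3
Ranks of variable 2: 1, 3, 7, 2, 6, 4, 5
d = r₁ − r₂: 6, -1, -2, 4, -5, 0, -2
d²: 36, 1, 4, 16, 25, 0, 4; Σd² = 86
ρ = 1 − 6·86/(7·48) = 1 − 516/336 = -0.536

-0.536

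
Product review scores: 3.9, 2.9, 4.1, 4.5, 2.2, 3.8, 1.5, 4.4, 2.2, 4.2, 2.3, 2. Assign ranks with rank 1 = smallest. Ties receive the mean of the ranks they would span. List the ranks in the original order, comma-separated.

8, 6, 9, 12, 3.5, 7, 1, 11, 3.5, 10, 5, 2

Sorted (ascending): 1.5, 2, 2.2, 2.2, 2.3, 2.9, 3.8, 3.9, 4.1, 4.2, 4.4, 4.5
The 2 values of 2.2 occupy positions 3–4 → average rank (3+4)/2 = 3.5.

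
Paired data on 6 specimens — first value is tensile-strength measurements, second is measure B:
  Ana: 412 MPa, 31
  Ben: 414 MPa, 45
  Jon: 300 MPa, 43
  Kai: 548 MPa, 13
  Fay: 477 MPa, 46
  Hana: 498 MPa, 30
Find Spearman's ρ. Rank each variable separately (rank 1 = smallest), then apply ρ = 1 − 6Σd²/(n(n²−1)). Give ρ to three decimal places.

-0.486

Ranks of variable 1: 2, 3, 1, 6, 4, 5
Ranks of variable 2: 3, 5, 4, 1, 6, 2
d = r₁ − r₂: -1, -2, -3, 5, -2, 3
d²: 1, 4, 9, 25, 4, 9; Σd² = 52
ρ = 1 − 6·52/(6·35) = 1 − 312/210 = -0.486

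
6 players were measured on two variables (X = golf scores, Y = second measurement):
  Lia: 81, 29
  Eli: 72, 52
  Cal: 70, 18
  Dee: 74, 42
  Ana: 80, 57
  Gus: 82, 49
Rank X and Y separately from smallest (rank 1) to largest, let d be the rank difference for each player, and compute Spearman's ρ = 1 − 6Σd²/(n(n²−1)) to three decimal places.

Ranks of variable 1: 5, 2, 1, 3, 4, 6
Ranks of variable 2: 2, 5, 1, 3, 6, 4
d = r₁ − r₂: 3, -3, 0, 0, -2, 2
d²: 9, 9, 0, 0, 4, 4; Σd² = 26
ρ = 1 − 6·26/(6·35) = 1 − 156/210 = 0.257

0.257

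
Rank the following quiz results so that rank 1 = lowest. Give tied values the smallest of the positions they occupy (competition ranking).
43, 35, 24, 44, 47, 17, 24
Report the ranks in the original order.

Sorted (ascending): 17, 24, 24, 35, 43, 44, 47
The 2 values of 24 occupy positions 2–3 → each gets rank 2.

5, 4, 2, 6, 7, 1, 2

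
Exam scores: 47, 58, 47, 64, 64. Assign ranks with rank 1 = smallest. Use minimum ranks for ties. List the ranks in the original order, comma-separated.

1, 3, 1, 4, 4

Sorted (ascending): 47, 47, 58, 64, 64
The 2 values of 47 occupy positions 1–2 → each gets rank 1.
The 2 values of 64 occupy positions 4–5 → each gets rank 4.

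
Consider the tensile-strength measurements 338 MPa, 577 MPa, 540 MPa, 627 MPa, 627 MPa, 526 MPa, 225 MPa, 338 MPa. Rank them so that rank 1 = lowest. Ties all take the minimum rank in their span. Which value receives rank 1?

Sorted (ascending): 225, 338, 338, 526, 540, 577, 627, 627
The 2 values of 338 occupy positions 2–3 → each gets rank 2.
The 2 values of 627 occupy positions 7–8 → each gets rank 7.
Rank 1 → value 225.

225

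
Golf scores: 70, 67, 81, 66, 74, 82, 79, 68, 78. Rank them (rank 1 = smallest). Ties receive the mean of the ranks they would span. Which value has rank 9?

82

Sorted (ascending): 66, 67, 68, 70, 74, 78, 79, 81, 82
No ties — each value takes its position as its rank.
Rank 9 → value 82.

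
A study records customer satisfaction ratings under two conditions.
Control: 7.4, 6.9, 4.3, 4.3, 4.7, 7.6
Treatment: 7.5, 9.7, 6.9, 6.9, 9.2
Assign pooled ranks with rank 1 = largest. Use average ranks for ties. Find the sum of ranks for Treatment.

Sorted (descending): 9.7, 9.2, 7.6, 7.5, 7.4, 6.9, 6.9, 6.9, 4.7, 4.3, 4.3
The 3 values of 6.9 occupy positions 6–8 → average rank 7.
The 2 values of 4.3 occupy positions 10–11 → average rank (10+11)/2 = 10.5.
Treatment values → pooled ranks: 7.5→4, 9.7→1, 6.9→7, 6.9→7, 9.2→2
Rank sum = 4 + 1 + 7 + 7 + 2 = 21

21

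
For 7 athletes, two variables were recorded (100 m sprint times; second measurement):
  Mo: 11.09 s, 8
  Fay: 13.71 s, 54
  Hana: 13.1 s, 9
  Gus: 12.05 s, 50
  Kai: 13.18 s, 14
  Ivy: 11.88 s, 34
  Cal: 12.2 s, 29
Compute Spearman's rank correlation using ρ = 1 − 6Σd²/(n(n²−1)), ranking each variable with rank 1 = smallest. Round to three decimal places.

0.357

Ranks of variable 1: 1, 7, 5, 3, 6, 2, 4
Ranks of variable 2: 1, 7, 2, 6, 3, 5, 4
d = r₁ − r₂: 0, 0, 3, -3, 3, -3, 0
d²: 0, 0, 9, 9, 9, 9, 0; Σd² = 36
ρ = 1 − 6·36/(7·48) = 1 − 216/336 = 0.357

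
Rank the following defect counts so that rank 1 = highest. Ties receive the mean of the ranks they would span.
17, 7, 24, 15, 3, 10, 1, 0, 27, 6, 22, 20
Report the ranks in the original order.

5, 8, 2, 6, 10, 7, 11, 12, 1, 9, 3, 4

Sorted (descending): 27, 24, 22, 20, 17, 15, 10, 7, 6, 3, 1, 0
No ties — each value takes its position as its rank.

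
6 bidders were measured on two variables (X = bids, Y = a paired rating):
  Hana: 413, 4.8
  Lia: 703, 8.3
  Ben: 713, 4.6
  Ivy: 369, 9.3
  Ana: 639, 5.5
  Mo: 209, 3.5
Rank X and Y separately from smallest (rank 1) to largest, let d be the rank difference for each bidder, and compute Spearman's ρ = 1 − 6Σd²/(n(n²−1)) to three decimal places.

Ranks of variable 1: 3, 5, 6, 2, 4, 1
Ranks of variable 2: 3, 5, 2, 6, 4, 1
d = r₁ − r₂: 0, 0, 4, -4, 0, 0
d²: 0, 0, 16, 16, 0, 0; Σd² = 32
ρ = 1 − 6·32/(6·35) = 1 − 192/210 = 0.086

0.086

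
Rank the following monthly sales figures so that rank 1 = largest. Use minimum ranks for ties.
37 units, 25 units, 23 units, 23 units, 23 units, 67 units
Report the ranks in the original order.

Sorted (descending): 67, 37, 25, 23, 23, 23
The 3 values of 23 occupy positions 4–6 → each gets rank 4.

2, 3, 4, 4, 4, 1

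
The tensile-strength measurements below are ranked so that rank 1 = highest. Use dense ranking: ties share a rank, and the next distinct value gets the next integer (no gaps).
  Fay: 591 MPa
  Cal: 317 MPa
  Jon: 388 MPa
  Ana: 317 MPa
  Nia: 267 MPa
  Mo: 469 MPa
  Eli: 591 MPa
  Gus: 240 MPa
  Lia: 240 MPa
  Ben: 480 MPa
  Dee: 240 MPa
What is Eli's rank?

1

Sorted (descending): 591, 591, 480, 469, 388, 317, 317, 267, 240, 240, 240
The 2 values of 591 share dense rank 1.
The 2 values of 317 share dense rank 5.
The 3 values of 240 share dense rank 7.
Remaining distinct values take the next consecutive integers.
Eli has value 591 MPa → rank 1.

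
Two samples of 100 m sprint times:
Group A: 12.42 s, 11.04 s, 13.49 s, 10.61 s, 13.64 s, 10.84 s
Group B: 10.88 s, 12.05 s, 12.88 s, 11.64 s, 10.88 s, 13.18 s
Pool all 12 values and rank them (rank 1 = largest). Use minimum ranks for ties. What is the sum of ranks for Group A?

Sorted (descending): 13.64, 13.49, 13.18, 12.88, 12.42, 12.05, 11.64, 11.04, 10.88, 10.88, 10.84, 10.61
The 2 values of 10.88 occupy positions 9–10 → each gets rank 9.
Group A values → pooled ranks: 12.42→5, 11.04→8, 13.49→2, 10.61→12, 13.64→1, 10.84→11
Rank sum = 5 + 8 + 2 + 12 + 1 + 11 = 39

39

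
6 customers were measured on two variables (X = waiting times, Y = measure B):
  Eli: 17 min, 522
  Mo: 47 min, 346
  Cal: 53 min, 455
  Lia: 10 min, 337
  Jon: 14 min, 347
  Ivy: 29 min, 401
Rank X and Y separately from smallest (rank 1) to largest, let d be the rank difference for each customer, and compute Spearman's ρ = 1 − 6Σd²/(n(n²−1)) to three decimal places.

0.429

Ranks of variable 1: 3, 5, 6, 1, 2, 4
Ranks of variable 2: 6, 2, 5, 1, 3, 4
d = r₁ − r₂: -3, 3, 1, 0, -1, 0
d²: 9, 9, 1, 0, 1, 0; Σd² = 20
ρ = 1 − 6·20/(6·35) = 1 − 120/210 = 0.429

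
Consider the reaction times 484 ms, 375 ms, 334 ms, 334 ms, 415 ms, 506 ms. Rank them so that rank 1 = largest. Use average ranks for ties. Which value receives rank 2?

484

Sorted (descending): 506, 484, 415, 375, 334, 334
The 2 values of 334 occupy positions 5–6 → average rank (5+6)/2 = 5.5.
Rank 2 → value 484.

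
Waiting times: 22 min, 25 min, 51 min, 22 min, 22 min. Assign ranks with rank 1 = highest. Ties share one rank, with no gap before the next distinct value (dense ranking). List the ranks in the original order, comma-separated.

3, 2, 1, 3, 3

Sorted (descending): 51, 25, 22, 22, 22
The 3 values of 22 share dense rank 3.
Remaining distinct values take the next consecutive integers.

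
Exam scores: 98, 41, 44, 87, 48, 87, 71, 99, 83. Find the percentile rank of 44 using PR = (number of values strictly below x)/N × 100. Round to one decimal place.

N = 9.
Strictly below 44: 1. Equal to 44: 1.
PR = 1/9 × 100 = 11.1

11.1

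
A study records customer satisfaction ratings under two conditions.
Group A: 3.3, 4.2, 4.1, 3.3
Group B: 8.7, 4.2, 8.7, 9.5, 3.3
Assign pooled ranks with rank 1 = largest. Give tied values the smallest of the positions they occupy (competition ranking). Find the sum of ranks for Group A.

Sorted (descending): 9.5, 8.7, 8.7, 4.2, 4.2, 4.1, 3.3, 3.3, 3.3
The 2 values of 8.7 occupy positions 2–3 → each gets rank 2.
The 2 values of 4.2 occupy positions 4–5 → each gets rank 4.
The 3 values of 3.3 occupy positions 7–9 → each gets rank 7.
Group A values → pooled ranks: 3.3→7, 4.2→4, 4.1→6, 3.3→7
Rank sum = 7 + 4 + 6 + 7 = 24

24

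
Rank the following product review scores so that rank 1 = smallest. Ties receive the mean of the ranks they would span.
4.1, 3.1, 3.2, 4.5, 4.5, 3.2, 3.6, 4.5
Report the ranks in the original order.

Sorted (ascending): 3.1, 3.2, 3.2, 3.6, 4.1, 4.5, 4.5, 4.5
The 2 values of 3.2 occupy positions 2–3 → average rank (2+3)/2 = 2.5.
The 3 values of 4.5 occupy positions 6–8 → average rank 7.

5, 1, 2.5, 7, 7, 2.5, 4, 7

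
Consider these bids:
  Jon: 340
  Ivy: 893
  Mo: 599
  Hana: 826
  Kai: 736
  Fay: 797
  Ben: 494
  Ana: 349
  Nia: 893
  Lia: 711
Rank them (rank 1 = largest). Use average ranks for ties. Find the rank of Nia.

1.5

Sorted (descending): 893, 893, 826, 797, 736, 711, 599, 494, 349, 340
The 2 values of 893 occupy positions 1–2 → average rank (1+2)/2 = 1.5.
Nia has value 893 → rank 1.5.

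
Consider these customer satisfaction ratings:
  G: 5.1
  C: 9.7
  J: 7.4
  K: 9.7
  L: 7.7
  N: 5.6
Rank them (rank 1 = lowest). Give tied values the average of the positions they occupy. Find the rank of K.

Sorted (ascending): 5.1, 5.6, 7.4, 7.7, 9.7, 9.7
The 2 values of 9.7 occupy positions 5–6 → average rank (5+6)/2 = 5.5.
K has value 9.7 → rank 5.5.

5.5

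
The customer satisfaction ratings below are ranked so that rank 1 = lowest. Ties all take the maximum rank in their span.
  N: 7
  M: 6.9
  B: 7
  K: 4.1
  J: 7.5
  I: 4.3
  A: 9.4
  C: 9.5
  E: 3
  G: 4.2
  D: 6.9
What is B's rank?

8

Sorted (ascending): 3, 4.1, 4.2, 4.3, 6.9, 6.9, 7, 7, 7.5, 9.4, 9.5
The 2 values of 6.9 occupy positions 5–6 → each gets rank 6.
The 2 values of 7 occupy positions 7–8 → each gets rank 8.
B has value 7 → rank 8.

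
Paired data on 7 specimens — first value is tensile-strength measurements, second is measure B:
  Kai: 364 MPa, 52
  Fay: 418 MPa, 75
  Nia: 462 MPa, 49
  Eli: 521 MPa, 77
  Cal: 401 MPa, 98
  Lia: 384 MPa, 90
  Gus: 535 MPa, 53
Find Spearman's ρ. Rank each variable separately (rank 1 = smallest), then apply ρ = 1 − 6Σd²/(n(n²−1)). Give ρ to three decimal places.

Ranks of variable 1: 1, 4, 5, 6, 3, 2, 7
Ranks of variable 2: 2, 4, 1, 5, 7, 6, 3
d = r₁ − r₂: -1, 0, 4, 1, -4, -4, 4
d²: 1, 0, 16, 1, 16, 16, 16; Σd² = 66
ρ = 1 − 6·66/(7·48) = 1 − 396/336 = -0.179

-0.179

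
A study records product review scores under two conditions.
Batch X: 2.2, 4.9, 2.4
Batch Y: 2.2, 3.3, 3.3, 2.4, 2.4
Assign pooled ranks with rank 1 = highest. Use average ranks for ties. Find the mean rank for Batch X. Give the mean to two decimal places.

Sorted (descending): 4.9, 3.3, 3.3, 2.4, 2.4, 2.4, 2.2, 2.2
The 2 values of 3.3 occupy positions 2–3 → average rank (2+3)/2 = 2.5.
The 3 values of 2.4 occupy positions 4–6 → average rank 5.
The 2 values of 2.2 occupy positions 7–8 → average rank (7+8)/2 = 7.5.
Batch X values → pooled ranks: 2.2→7.5, 4.9→1, 2.4→5
Mean rank = (7.5 + 1 + 5) / 3 = 4.50

4.50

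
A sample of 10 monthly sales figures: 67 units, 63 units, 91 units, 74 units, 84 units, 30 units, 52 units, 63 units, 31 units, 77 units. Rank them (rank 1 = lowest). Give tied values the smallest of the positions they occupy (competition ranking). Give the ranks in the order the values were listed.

6, 4, 10, 7, 9, 1, 3, 4, 2, 8

Sorted (ascending): 30, 31, 52, 63, 63, 67, 74, 77, 84, 91
The 2 values of 63 occupy positions 4–5 → each gets rank 4.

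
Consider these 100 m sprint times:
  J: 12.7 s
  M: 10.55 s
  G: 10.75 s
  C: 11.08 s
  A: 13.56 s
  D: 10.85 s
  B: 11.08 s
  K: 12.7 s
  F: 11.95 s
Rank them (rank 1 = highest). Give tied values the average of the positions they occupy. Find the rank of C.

Sorted (descending): 13.56, 12.7, 12.7, 11.95, 11.08, 11.08, 10.85, 10.75, 10.55
The 2 values of 12.7 occupy positions 2–3 → average rank (2+3)/2 = 2.5.
The 2 values of 11.08 occupy positions 5–6 → average rank (5+6)/2 = 5.5.
C has value 11.08 s → rank 5.5.

5.5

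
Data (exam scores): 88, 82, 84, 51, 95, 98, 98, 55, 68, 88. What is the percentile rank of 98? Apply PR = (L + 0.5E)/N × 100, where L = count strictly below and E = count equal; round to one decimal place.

90.0

N = 10.
Strictly below 98: 8. Equal to 98: 2.
PR = (8 + 0.5·2)/10 × 100 = 90.0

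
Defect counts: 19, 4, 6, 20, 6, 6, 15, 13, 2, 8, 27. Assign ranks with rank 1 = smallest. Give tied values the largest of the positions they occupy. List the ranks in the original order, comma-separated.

Sorted (ascending): 2, 4, 6, 6, 6, 8, 13, 15, 19, 20, 27
The 3 values of 6 occupy positions 3–5 → each gets rank 5.

9, 2, 5, 10, 5, 5, 8, 7, 1, 6, 11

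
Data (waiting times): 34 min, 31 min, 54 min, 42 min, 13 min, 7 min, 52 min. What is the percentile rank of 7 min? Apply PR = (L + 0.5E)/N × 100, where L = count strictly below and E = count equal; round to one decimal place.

N = 7.
Strictly below 7: 0. Equal to 7: 1.
PR = (0 + 0.5·1)/7 × 100 = 7.1

7.1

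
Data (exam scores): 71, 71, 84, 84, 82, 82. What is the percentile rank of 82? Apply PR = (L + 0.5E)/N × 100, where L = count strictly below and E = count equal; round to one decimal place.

N = 6.
Strictly below 82: 2. Equal to 82: 2.
PR = (2 + 0.5·2)/6 × 100 = 50.0

50.0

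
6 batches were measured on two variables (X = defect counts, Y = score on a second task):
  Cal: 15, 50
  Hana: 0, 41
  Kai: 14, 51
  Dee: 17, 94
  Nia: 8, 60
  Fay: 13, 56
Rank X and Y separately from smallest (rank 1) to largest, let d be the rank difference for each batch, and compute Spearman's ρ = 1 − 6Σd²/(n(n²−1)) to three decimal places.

Ranks of variable 1: 5, 1, 4, 6, 2, 3
Ranks of variable 2: 2, 1, 3, 6, 5, 4
d = r₁ − r₂: 3, 0, 1, 0, -3, -1
d²: 9, 0, 1, 0, 9, 1; Σd² = 20
ρ = 1 − 6·20/(6·35) = 1 − 120/210 = 0.429

0.429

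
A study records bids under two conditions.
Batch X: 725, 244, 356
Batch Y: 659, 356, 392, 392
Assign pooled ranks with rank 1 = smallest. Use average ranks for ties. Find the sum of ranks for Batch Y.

Sorted (ascending): 244, 356, 356, 392, 392, 659, 725
The 2 values of 356 occupy positions 2–3 → average rank (2+3)/2 = 2.5.
The 2 values of 392 occupy positions 4–5 → average rank (4+5)/2 = 4.5.
Batch Y values → pooled ranks: 659→6, 356→2.5, 392→4.5, 392→4.5
Rank sum = 6 + 2.5 + 4.5 + 4.5 = 17.5

17.5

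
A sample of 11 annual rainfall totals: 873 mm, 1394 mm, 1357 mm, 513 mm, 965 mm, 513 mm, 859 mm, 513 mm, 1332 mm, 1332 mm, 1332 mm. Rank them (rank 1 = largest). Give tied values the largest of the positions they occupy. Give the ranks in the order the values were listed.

Sorted (descending): 1394, 1357, 1332, 1332, 1332, 965, 873, 859, 513, 513, 513
The 3 values of 1332 occupy positions 3–5 → each gets rank 5.
The 3 values of 513 occupy positions 9–11 → each gets rank 11.

7, 1, 2, 11, 6, 11, 8, 11, 5, 5, 5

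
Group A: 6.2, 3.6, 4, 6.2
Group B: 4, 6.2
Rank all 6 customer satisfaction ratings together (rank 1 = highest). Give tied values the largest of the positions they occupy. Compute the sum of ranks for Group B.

8

Sorted (descending): 6.2, 6.2, 6.2, 4, 4, 3.6
The 3 values of 6.2 occupy positions 1–3 → each gets rank 3.
The 2 values of 4 occupy positions 4–5 → each gets rank 5.
Group B values → pooled ranks: 4→5, 6.2→3
Rank sum = 5 + 3 = 8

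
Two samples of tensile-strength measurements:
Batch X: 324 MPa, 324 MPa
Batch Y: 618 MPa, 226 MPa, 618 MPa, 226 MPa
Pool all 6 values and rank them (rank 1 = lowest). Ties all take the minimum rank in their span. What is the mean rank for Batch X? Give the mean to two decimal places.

3.00

Sorted (ascending): 226, 226, 324, 324, 618, 618
The 2 values of 226 occupy positions 1–2 → each gets rank 1.
The 2 values of 324 occupy positions 3–4 → each gets rank 3.
The 2 values of 618 occupy positions 5–6 → each gets rank 5.
Batch X values → pooled ranks: 324→3, 324→3
Mean rank = (3 + 3) / 2 = 3.00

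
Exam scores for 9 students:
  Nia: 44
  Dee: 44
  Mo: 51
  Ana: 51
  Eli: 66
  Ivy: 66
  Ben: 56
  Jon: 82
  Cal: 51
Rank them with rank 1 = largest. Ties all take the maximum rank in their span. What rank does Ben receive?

Sorted (descending): 82, 66, 66, 56, 51, 51, 51, 44, 44
The 2 values of 66 occupy positions 2–3 → each gets rank 3.
The 3 values of 51 occupy positions 5–7 → each gets rank 7.
The 2 values of 44 occupy positions 8–9 → each gets rank 9.
Ben has value 56 → rank 4.

4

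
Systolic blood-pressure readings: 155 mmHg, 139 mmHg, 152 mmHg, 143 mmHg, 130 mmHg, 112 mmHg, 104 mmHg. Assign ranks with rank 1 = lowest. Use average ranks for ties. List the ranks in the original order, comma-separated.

7, 4, 6, 5, 3, 2, 1

Sorted (ascending): 104, 112, 130, 139, 143, 152, 155
No ties — each value takes its position as its rank.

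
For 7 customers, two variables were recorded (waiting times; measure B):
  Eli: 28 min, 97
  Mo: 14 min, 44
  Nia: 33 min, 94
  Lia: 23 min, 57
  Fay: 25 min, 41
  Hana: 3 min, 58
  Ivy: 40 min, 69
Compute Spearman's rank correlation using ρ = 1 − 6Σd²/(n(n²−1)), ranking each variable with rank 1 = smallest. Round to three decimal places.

0.536

Ranks of variable 1: 5, 2, 6, 3, 4, 1, 7
Ranks of variable 2: 7, 2, 6, 3, 1, 4, 5
d = r₁ − r₂: -2, 0, 0, 0, 3, -3, 2
d²: 4, 0, 0, 0, 9, 9, 4; Σd² = 26
ρ = 1 − 6·26/(7·48) = 1 − 156/336 = 0.536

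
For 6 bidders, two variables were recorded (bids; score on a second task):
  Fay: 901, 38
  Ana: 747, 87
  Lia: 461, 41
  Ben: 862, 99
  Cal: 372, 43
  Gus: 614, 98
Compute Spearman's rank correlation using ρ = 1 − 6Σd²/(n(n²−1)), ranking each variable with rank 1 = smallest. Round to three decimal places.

0.029

Ranks of variable 1: 6, 4, 2, 5, 1, 3
Ranks of variable 2: 1, 4, 2, 6, 3, 5
d = r₁ − r₂: 5, 0, 0, -1, -2, -2
d²: 25, 0, 0, 1, 4, 4; Σd² = 34
ρ = 1 − 6·34/(6·35) = 1 − 204/210 = 0.029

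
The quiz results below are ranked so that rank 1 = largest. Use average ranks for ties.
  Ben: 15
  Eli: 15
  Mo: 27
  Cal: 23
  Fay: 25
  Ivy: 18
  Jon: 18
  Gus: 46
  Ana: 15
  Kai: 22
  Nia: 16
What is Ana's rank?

Sorted (descending): 46, 27, 25, 23, 22, 18, 18, 16, 15, 15, 15
The 2 values of 18 occupy positions 6–7 → average rank (6+7)/2 = 6.5.
The 3 values of 15 occupy positions 9–11 → average rank 10.
Ana has value 15 → rank 10.

10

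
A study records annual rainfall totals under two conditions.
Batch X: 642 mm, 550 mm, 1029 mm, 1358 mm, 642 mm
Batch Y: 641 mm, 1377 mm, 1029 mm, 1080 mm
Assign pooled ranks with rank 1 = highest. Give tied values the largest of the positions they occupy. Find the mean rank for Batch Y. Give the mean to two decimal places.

4.25

Sorted (descending): 1377, 1358, 1080, 1029, 1029, 642, 642, 641, 550
The 2 values of 1029 occupy positions 4–5 → each gets rank 5.
The 2 values of 642 occupy positions 6–7 → each gets rank 7.
Batch Y values → pooled ranks: 641→8, 1377→1, 1029→5, 1080→3
Mean rank = (8 + 1 + 5 + 3) / 4 = 4.25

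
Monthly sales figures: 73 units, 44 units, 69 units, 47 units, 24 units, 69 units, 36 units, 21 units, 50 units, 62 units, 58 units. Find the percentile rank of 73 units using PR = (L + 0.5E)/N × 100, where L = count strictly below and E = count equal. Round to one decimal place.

95.5

N = 11.
Strictly below 73: 10. Equal to 73: 1.
PR = (10 + 0.5·1)/11 × 100 = 95.5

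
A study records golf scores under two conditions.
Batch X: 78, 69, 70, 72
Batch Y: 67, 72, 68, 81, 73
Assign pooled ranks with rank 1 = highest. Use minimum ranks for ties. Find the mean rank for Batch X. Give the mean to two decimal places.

4.75

Sorted (descending): 81, 78, 73, 72, 72, 70, 69, 68, 67
The 2 values of 72 occupy positions 4–5 → each gets rank 4.
Batch X values → pooled ranks: 78→2, 69→7, 70→6, 72→4
Mean rank = (2 + 7 + 6 + 4) / 4 = 4.75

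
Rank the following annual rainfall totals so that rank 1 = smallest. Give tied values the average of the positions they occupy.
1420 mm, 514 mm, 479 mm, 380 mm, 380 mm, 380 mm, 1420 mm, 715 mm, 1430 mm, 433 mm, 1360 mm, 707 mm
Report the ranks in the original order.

10.5, 6, 5, 2, 2, 2, 10.5, 8, 12, 4, 9, 7

Sorted (ascending): 380, 380, 380, 433, 479, 514, 707, 715, 1360, 1420, 1420, 1430
The 3 values of 380 occupy positions 1–3 → average rank 2.
The 2 values of 1420 occupy positions 10–11 → average rank (10+11)/2 = 10.5.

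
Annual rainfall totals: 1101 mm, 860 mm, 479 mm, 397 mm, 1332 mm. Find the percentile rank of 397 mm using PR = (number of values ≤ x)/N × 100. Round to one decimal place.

20.0

N = 5.
Strictly below 397: 0. Equal to 397: 1.
PR = 1/5 × 100 = 20.0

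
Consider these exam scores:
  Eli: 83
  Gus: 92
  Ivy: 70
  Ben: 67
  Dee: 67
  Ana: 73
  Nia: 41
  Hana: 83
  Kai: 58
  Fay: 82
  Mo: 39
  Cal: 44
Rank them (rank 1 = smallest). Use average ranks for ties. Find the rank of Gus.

Sorted (ascending): 39, 41, 44, 58, 67, 67, 70, 73, 82, 83, 83, 92
The 2 values of 67 occupy positions 5–6 → average rank (5+6)/2 = 5.5.
The 2 values of 83 occupy positions 10–11 → average rank (10+11)/2 = 10.5.
Gus has value 92 → rank 12.

12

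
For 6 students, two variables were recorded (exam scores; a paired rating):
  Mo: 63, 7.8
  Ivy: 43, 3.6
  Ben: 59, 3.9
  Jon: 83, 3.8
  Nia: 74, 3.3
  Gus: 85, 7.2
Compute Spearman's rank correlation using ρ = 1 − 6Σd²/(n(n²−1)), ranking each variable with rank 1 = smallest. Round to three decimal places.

Ranks of variable 1: 3, 1, 2, 5, 4, 6
Ranks of variable 2: 6, 2, 4, 3, 1, 5
d = r₁ − r₂: -3, -1, -2, 2, 3, 1
d²: 9, 1, 4, 4, 9, 1; Σd² = 28
ρ = 1 − 6·28/(6·35) = 1 − 168/210 = 0.200

0.200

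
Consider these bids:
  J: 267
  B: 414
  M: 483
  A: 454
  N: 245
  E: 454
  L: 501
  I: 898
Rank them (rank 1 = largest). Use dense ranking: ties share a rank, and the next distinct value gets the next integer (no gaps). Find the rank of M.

Sorted (descending): 898, 501, 483, 454, 454, 414, 267, 245
The 2 values of 454 share dense rank 4.
Remaining distinct values take the next consecutive integers.
M has value 483 → rank 3.

3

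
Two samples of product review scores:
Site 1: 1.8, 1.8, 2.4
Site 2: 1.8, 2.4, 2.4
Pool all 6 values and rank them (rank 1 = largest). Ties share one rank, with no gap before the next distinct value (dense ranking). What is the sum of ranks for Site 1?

5

Sorted (descending): 2.4, 2.4, 2.4, 1.8, 1.8, 1.8
The 3 values of 2.4 share dense rank 1.
The 3 values of 1.8 share dense rank 2.
Site 1 values → pooled ranks: 1.8→2, 1.8→2, 2.4→1
Rank sum = 2 + 2 + 1 = 5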